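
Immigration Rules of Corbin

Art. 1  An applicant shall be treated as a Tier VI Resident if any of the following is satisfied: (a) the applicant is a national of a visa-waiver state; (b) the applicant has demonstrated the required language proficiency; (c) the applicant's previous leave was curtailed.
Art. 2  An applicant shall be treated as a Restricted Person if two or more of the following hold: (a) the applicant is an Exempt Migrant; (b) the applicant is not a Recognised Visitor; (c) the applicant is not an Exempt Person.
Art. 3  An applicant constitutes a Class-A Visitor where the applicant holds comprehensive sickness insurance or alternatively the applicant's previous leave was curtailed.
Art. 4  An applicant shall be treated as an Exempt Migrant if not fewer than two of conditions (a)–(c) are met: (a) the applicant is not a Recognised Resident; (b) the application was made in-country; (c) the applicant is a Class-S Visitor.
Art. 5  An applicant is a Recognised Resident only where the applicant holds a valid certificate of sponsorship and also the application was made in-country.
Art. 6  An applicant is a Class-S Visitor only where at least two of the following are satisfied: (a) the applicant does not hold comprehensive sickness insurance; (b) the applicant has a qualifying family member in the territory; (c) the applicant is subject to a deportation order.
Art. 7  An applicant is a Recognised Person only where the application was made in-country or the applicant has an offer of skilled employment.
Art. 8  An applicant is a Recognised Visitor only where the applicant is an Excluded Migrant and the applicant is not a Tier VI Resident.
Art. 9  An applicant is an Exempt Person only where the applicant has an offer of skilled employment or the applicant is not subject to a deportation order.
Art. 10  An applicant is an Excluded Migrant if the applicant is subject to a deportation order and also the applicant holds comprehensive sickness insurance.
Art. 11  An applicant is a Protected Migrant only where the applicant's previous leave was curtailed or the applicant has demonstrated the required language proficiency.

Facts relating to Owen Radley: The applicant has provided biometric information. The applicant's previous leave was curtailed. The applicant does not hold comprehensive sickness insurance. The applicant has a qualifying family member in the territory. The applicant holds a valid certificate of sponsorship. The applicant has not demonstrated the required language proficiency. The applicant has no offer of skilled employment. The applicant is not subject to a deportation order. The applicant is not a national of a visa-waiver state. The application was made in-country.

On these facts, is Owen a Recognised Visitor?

article 10 — Excluded Migrant: [the applicant is subject to a deportation order? no] AND [the applicant holds comprehensive sickness insurance? no] → not satisfied.
article 1 — Tier VI Resident: [the applicant is a national of a visa-waiver state? no] OR [the applicant has demonstrated the required language proficiency? no] OR [the applicant's previous leave was curtailed? yes] → satisfied.
article 8 — Recognised Visitor: [Excluded Migrant (article 10)? no] AND [not a Tier VI Resident (article 1)? no] → not satisfied.

No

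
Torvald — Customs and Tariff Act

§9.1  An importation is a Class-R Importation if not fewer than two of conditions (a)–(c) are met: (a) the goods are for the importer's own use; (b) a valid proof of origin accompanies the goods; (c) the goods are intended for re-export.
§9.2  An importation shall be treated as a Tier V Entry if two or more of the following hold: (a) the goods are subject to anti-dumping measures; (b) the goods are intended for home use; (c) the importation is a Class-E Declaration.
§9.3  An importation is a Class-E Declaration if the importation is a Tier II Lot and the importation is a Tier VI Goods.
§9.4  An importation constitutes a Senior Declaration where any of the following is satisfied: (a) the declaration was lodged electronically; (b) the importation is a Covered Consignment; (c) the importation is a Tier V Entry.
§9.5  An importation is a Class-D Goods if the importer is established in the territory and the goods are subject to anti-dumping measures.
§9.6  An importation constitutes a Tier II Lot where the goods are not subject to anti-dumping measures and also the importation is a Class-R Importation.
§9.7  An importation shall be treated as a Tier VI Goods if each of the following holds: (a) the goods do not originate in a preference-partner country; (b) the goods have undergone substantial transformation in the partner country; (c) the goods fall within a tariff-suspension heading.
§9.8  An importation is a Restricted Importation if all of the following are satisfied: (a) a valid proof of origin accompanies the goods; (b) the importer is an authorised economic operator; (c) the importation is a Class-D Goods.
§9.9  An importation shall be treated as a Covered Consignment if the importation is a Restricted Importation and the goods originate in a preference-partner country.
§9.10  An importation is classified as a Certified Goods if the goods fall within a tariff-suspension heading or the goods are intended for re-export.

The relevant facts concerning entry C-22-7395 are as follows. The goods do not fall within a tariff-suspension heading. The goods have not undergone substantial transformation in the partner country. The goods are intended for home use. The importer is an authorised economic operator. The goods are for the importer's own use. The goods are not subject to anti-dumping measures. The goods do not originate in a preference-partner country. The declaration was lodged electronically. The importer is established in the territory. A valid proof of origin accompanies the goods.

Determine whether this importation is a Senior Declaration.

§9.5 — Class-D Goods: [the importer is established in the territory? yes] AND [the goods are subject to anti-dumping measures? no] → not satisfied.
§9.8 — Restricted Importation: [a valid proof of origin accompanies the goods? yes] AND [the importer is an authorised economic operator? yes] AND [Class-D Goods (§9.5)? no] → not satisfied.
§9.9 — Covered Consignment: [Restricted Importation (§9.8)? no] AND [the goods originate in a preference-partner country? no] → not satisfied.
§9.1 — Class-R Importation: the goods are for the importer's own use? yes; a valid proof of origin accompanies the goods? yes; the goods are intended for re-export? no — 2 of 3 hold (need ≥2) → satisfied.
§9.6 — Tier II Lot: [the goods are not subject to anti-dumping measures? yes] AND [Class-R Importation (§9.1)? yes] → satisfied.
§9.7 — Tier VI Goods: [the goods do not originate in a preference-partner country? yes] AND [the goods have undergone substantial transformation in the partner country? no] AND [the goods fall within a tariff-suspension heading? no] → not satisfied.
§9.3 — Class-E Declaration: [Tier II Lot (§9.6)? yes] AND [Tier VI Goods (§9.7)? no] → not satisfied.
§9.2 — Tier V Entry: the goods are subject to anti-dumping measures? no; the goods are intended for home use? yes; Class-E Declaration (§9.3)? no — 1 of 3 hold (need ≥2) → not satisfied.
§9.4 — Senior Declaration: [the declaration was lodged electronically? yes] OR [Covered Consignment (§9.9)? no] OR [Tier V Entry (§9.2)? no] → satisfied.

Yes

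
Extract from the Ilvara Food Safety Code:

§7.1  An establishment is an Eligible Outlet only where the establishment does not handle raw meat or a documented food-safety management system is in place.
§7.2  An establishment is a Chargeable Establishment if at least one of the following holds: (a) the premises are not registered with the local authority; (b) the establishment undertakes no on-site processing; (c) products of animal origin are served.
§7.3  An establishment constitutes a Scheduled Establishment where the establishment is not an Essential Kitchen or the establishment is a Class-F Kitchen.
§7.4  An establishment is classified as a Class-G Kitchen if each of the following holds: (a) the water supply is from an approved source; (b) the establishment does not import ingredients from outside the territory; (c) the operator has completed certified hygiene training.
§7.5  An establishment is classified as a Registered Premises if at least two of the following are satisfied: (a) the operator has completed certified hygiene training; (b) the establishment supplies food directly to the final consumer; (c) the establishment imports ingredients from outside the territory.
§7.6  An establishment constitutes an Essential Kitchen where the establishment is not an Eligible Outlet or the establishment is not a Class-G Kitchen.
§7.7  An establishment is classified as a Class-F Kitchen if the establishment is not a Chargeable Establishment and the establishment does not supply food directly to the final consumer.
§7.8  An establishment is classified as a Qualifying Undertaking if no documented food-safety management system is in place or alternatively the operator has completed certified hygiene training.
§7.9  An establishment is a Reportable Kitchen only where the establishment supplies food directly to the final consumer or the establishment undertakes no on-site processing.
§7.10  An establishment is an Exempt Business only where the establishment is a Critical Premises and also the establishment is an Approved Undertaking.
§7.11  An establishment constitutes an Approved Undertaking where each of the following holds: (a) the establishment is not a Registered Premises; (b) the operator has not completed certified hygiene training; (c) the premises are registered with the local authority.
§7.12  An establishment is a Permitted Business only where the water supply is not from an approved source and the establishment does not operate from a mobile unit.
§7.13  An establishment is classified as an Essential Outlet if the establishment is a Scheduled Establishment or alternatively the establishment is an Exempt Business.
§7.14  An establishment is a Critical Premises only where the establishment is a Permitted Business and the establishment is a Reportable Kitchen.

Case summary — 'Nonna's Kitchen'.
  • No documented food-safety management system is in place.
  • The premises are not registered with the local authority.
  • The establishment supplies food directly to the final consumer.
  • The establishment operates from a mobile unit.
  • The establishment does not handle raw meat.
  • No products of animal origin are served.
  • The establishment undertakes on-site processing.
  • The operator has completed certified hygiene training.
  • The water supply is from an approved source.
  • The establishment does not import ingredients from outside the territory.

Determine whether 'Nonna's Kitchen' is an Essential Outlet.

Yes

§7.1 — Eligible Outlet: [the establishment does not handle raw meat? yes] OR [a documented food-safety management system is in place? no] → satisfied.
§7.4 — Class-G Kitchen: [the water supply is from an approved source? yes] AND [the establishment does not import ingredients from outside the territory? yes] AND [the operator has completed certified hygiene training? yes] → satisfied.
§7.6 — Essential Kitchen: [not an Eligible Outlet (§7.1)? no] OR [not a Class-G Kitchen (§7.4)? no] → not satisfied.
§7.2 — Chargeable Establishment: [the premises are not registered with the local authority? yes] OR [the establishment undertakes no on-site processing? no] OR [products of animal origin are served? no] → satisfied.
§7.7 — Class-F Kitchen: [not a Chargeable Establishment (§7.2)? no] AND [the establishment does not supply food directly to the final consumer? no] → not satisfied.
§7.3 — Scheduled Establishment: [not an Essential Kitchen (§7.6)? yes] OR [Class-F Kitchen (§7.7)? no] → satisfied.
§7.12 — Permitted Business: [the water supply is not from an approved source? no] AND [the establishment does not operate from a mobile unit? no] → not satisfied.
§7.9 — Reportable Kitchen: [the establishment supplies food directly to the final consumer? yes] OR [the establishment undertakes no on-site processing? no] → satisfied.
§7.14 — Critical Premises: [Permitted Business (§7.12)? no] AND [Reportable Kitchen (§7.9)? yes] → not satisfied.
§7.5 — Registered Premises: the operator has completed certified hygiene training? yes; the establishment supplies food directly to the final consumer? yes; the establishment imports ingredients from outside the territory? no — 2 of 3 hold (need ≥2) → satisfied.
§7.11 — Approved Undertaking: [not a Registered Premises (§7.5)? no] AND [the operator has not completed certified hygiene training? no] AND [the premises are registered with the local authority? no] → not satisfied.
§7.10 — Exempt Business: [Critical Premises (§7.14)? no] AND [Approved Undertaking (§7.11)? no] → not satisfied.
§7.13 — Essential Outlet: [Scheduled Establishment (§7.3)? yes] OR [Exempt Business (§7.10)? no] → satisfied.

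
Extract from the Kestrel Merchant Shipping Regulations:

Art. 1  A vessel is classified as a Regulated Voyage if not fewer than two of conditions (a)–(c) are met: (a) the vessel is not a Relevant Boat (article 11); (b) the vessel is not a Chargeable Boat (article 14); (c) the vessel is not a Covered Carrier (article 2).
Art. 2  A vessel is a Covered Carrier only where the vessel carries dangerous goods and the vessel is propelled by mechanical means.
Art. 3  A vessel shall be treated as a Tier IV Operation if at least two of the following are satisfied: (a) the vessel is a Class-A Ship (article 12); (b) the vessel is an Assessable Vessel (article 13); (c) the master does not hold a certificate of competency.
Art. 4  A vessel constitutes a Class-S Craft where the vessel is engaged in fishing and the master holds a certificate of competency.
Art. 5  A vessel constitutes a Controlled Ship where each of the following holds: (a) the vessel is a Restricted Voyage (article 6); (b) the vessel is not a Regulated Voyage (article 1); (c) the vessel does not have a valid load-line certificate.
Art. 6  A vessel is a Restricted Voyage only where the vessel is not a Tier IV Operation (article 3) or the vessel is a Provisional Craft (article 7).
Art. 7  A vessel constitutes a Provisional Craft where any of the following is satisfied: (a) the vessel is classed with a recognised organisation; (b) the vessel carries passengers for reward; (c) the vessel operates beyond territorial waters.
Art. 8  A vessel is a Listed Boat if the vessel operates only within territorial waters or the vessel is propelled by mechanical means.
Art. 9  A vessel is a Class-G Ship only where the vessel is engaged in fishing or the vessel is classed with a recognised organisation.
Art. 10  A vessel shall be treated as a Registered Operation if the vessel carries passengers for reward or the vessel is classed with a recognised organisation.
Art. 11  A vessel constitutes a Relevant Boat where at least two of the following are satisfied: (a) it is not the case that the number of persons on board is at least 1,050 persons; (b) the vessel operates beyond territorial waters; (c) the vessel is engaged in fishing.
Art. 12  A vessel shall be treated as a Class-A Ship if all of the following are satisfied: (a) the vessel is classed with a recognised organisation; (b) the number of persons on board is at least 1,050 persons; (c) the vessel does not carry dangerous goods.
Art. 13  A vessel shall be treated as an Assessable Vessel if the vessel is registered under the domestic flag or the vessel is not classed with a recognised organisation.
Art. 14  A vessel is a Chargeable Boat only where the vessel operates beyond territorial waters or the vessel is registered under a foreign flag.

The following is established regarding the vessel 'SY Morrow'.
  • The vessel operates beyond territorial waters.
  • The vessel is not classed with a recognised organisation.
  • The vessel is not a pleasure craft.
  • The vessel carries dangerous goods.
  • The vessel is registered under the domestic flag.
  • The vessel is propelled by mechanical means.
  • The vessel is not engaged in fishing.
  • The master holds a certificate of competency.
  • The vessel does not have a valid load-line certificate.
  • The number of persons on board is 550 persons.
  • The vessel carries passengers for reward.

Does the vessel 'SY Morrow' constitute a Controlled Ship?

Yes

Under article 12: the vessel is classed with a recognised organisation? no; and number of persons on board: 550 persons ≥ 1,050 persons? no; and the vessel does not carry dangerous goods? no. So the vessel is not a Class-A Ship.
Under article 13: the vessel is registered under the domestic flag? yes; or the vessel is not classed with a recognised organisation? yes. So the vessel is an Assessable Vessel.
Under article 3: Class-A Ship (article 12)? no; Assessable Vessel (article 13)? yes; the master does not hold a certificate of competency? no — 1 of 3 hold (need ≥2) → not satisfied.
Under article 7: the vessel is classed with a recognised organisation? no; or the vessel carries passengers for reward? yes; or the vessel operates beyond territorial waters? yes. So the vessel is a Provisional Craft.
Under article 6: not a Tier IV Operation (article 3)? yes; or Provisional Craft (article 7)? yes. So the vessel is a Restricted Voyage.
Under article 11: number of persons on board: 550 persons ≥ 1,050 persons? no, so negated condition yes; the vessel operates beyond territorial waters? yes; the vessel is engaged in fishing? no — 2 of 3 hold (need ≥2) → satisfied.
Under article 14: the vessel operates beyond territorial waters? yes; or the vessel is registered under a foreign flag? no. So the vessel is a Chargeable Boat.
Under article 2: the vessel carries dangerous goods? yes; and the vessel is propelled by mechanical means? yes. So the vessel is a Covered Carrier.
Under article 1: not a Relevant Boat (article 11)? no; not a Chargeable Boat (article 14)? no; not a Covered Carrier (article 2)? no — 0 of 3 hold (need ≥2) → not satisfied.
Under article 5: Restricted Voyage (article 6)? yes; and not a Regulated Voyage (article 1)? yes; and the vessel does not have a valid load-line certificate? yes. So the vessel is a Controlled Ship.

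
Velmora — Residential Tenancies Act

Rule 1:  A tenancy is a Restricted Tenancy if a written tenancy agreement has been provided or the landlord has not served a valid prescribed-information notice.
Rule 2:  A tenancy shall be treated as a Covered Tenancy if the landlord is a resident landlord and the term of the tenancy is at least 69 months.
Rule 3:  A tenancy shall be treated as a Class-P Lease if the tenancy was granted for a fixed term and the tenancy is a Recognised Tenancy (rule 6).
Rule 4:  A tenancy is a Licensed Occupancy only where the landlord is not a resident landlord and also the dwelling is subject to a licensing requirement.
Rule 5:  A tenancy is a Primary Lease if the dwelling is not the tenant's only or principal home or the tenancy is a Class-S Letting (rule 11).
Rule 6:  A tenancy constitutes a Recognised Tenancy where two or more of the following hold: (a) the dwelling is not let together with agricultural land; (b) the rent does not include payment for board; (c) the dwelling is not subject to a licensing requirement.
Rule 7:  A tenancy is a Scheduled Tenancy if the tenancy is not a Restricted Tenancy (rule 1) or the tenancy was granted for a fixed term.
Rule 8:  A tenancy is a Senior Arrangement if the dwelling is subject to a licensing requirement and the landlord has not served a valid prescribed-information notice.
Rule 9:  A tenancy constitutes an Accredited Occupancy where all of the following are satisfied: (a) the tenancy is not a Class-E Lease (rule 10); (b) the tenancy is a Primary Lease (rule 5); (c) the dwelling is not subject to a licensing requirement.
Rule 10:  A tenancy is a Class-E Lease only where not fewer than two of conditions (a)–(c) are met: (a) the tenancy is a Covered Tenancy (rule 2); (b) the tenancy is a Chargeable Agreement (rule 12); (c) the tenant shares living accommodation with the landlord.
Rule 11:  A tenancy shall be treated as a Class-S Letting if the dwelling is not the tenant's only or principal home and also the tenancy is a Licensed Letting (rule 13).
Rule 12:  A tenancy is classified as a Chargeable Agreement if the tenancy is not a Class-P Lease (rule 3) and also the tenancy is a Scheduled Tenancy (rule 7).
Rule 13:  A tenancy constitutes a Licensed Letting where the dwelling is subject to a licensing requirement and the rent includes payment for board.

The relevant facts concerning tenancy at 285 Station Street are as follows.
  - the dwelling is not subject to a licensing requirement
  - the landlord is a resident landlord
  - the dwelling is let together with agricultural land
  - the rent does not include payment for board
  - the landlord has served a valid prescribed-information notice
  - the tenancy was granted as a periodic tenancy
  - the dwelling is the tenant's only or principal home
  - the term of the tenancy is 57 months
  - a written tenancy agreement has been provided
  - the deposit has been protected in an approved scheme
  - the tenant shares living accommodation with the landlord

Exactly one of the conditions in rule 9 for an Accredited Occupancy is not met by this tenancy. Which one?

rule 2 — Covered Tenancy: [the landlord is a resident landlord? yes] AND [term of the tenancy: 57 months ≥ 69 months? no] → not satisfied.
rule 6 — Recognised Tenancy: the dwelling is not let together with agricultural land? no; the rent does not include payment for board? yes; the dwelling is not subject to a licensing requirement? yes — 2 of 3 hold (need ≥2) → satisfied.
rule 3 — Class-P Lease: [the tenancy was granted for a fixed term? no] AND [Recognised Tenancy (rule 6)? yes] → not satisfied.
rule 1 — Restricted Tenancy: [a written tenancy agreement has been provided? yes] OR [the landlord has not served a valid prescribed-information notice? no] → satisfied.
rule 7 — Scheduled Tenancy: [not a Restricted Tenancy (rule 1)? no] OR [the tenancy was granted for a fixed term? no] → not satisfied.
rule 12 — Chargeable Agreement: [not a Class-P Lease (rule 3)? yes] AND [Scheduled Tenancy (rule 7)? no] → not satisfied.
rule 10 — Class-E Lease: Covered Tenancy (rule 2)? no; Chargeable Agreement (rule 12)? no; the tenant shares living accommodation with the landlord? yes — 1 of 3 hold (need ≥2) → not satisfied.
rule 13 — Licensed Letting: [the dwelling is subject to a licensing requirement? no] AND [the rent includes payment for board? no] → not satisfied.
rule 11 — Class-S Letting: [the dwelling is not the tenant's only or principal home? no] AND [Licensed Letting (rule 13)? no] → not satisfied.
rule 5 — Primary Lease: [the dwelling is not the tenant's only or principal home? no] OR [Class-S Letting (rule 11)? no] → not satisfied.
rule 9 — Accredited Occupancy: [not a Class-E Lease (rule 10)? yes] AND [Primary Lease (rule 5)? no] AND [the dwelling is not subject to a licensing requirement? yes] → not satisfied.

Primary Lease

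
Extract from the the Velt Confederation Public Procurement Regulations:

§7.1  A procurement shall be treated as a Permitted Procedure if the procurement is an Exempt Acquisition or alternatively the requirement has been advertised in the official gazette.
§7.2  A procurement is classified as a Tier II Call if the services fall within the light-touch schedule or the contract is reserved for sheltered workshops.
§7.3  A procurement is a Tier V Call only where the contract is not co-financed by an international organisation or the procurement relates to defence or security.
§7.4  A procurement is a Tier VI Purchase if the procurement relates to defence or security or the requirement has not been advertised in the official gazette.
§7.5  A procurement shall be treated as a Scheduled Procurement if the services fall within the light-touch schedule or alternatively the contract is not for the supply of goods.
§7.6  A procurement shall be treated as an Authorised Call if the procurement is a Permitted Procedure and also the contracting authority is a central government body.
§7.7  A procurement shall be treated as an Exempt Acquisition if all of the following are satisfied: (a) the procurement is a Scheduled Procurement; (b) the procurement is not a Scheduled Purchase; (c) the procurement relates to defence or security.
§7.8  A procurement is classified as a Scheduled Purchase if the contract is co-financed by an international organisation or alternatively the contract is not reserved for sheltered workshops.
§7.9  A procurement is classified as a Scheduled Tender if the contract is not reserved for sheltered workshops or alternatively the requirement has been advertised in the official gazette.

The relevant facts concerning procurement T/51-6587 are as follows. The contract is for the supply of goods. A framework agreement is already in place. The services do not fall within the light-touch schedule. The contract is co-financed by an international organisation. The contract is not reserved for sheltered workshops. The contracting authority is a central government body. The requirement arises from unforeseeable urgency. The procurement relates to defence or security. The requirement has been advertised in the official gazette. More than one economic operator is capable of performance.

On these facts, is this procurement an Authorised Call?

§7.5 — Scheduled Procurement: [the services fall within the light-touch schedule? no] OR [the contract is not for the supply of goods? no] → not satisfied.
§7.8 — Scheduled Purchase: [the contract is co-financed by an international organisation? yes] OR [the contract is not reserved for sheltered workshops? yes] → satisfied.
§7.7 — Exempt Acquisition: [Scheduled Procurement (§7.5)? no] AND [not a Scheduled Purchase (§7.8)? no] AND [the procurement relates to defence or security? yes] → not satisfied.
§7.1 — Permitted Procedure: [Exempt Acquisition (§7.7)? no] OR [the requirement has been advertised in the official gazette? yes] → satisfied.
§7.6 — Authorised Call: [Permitted Procedure (§7.1)? yes] AND [the contracting authority is a central government body? yes] → satisfied.

Yes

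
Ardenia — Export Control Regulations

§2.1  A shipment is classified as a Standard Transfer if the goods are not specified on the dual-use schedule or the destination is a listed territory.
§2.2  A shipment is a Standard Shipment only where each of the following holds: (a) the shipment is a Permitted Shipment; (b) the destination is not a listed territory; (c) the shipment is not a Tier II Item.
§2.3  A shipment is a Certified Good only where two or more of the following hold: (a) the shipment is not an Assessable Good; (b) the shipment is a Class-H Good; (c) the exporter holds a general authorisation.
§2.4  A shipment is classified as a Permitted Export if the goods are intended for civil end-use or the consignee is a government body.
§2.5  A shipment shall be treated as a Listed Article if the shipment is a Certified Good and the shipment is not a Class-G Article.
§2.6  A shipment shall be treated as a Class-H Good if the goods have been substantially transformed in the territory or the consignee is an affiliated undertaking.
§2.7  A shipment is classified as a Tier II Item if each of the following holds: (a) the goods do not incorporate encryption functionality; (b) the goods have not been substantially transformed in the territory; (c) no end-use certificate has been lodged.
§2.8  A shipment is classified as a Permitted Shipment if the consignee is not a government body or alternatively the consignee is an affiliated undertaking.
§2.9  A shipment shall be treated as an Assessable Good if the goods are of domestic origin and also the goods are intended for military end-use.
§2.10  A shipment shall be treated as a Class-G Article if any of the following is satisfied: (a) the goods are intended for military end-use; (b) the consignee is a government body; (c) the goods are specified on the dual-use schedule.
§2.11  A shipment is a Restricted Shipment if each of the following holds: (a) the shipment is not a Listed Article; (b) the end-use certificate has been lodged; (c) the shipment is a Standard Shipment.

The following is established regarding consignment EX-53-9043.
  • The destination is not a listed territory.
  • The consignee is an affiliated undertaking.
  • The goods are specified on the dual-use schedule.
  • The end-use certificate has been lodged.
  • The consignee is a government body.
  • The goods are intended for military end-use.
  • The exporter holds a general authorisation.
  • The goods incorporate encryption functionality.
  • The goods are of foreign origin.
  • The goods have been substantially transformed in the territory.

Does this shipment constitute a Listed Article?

§2.9 — Assessable Good: [the goods are of domestic origin? no] AND [the goods are intended for military end-use? yes] → not satisfied.
§2.6 — Class-H Good: [the goods have been substantially transformed in the territory? yes] OR [the consignee is an affiliated undertaking? yes] → satisfied.
§2.3 — Certified Good: not an Assessable Good (§2.9)? yes; Class-H Good (§2.6)? yes; the exporter holds a general authorisation? yes — 3 of 3 hold (need ≥2) → satisfied.
§2.10 — Class-G Article: [the goods are intended for military end-use? yes] OR [the consignee is a government body? yes] OR [the goods are specified on the dual-use schedule? yes] → satisfied.
§2.5 — Listed Article: [Certified Good (§2.3)? yes] AND [not a Class-G Article (§2.10)? no] → not satisfied.

No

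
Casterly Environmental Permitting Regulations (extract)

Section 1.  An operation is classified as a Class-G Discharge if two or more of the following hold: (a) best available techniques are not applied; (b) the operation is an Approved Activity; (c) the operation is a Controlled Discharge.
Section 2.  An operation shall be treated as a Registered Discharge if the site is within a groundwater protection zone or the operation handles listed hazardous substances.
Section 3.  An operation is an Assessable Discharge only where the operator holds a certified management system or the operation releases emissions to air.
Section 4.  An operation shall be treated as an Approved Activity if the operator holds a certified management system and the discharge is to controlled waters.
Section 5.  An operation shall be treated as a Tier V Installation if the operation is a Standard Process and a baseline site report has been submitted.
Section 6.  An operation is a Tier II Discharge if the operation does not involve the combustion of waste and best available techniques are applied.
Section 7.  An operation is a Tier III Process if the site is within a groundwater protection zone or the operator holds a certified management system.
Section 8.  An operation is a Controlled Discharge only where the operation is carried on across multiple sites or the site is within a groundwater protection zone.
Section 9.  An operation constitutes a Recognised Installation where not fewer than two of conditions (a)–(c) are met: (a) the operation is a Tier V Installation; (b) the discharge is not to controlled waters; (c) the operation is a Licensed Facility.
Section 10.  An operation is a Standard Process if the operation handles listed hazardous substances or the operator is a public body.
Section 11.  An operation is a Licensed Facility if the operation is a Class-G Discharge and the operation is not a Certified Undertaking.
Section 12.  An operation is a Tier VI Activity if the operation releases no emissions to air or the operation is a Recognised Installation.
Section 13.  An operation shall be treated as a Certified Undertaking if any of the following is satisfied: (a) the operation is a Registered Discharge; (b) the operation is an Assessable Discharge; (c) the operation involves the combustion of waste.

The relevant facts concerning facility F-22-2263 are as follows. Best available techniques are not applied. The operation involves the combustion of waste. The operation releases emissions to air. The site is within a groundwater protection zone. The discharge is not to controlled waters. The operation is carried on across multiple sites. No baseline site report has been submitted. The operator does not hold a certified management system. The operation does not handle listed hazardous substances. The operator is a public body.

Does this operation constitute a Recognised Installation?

Under section 10: the operation handles listed hazardous substances? no; or the operator is a public body? yes. So the operation is a Standard Process.
Under section 5: Standard Process (section 10)? yes; and a baseline site report has been submitted? no. So the operation is not a Tier V Installation.
Under section 4: the operator holds a certified management system? no; and the discharge is to controlled waters? no. So the operation is not an Approved Activity.
Under section 8: the operation is carried on across multiple sites? yes; or the site is within a groundwater protection zone? yes. So the operation is a Controlled Discharge.
Under section 1: best available techniques are not applied? yes; Approved Activity (section 4)? no; Controlled Discharge (section 8)? yes — 2 of 3 hold (need ≥2) → satisfied.
Under section 2: the site is within a groundwater protection zone? yes; or the operation handles listed hazardous substances? no. So the operation is a Registered Discharge.
Under section 3: the operator holds a certified management system? no; or the operation releases emissions to air? yes. So the operation is an Assessable Discharge.
Under section 13: Registered Discharge (section 2)? yes; or Assessable Discharge (section 3)? yes; or the operation involves the combustion of waste? yes. So the operation is a Certified Undertaking.
Under section 11: Class-G Discharge (section 1)? yes; and not a Certified Undertaking (section 13)? no. So the operation is not a Licensed Facility.
Under section 9: Tier V Installation (section 5)? no; the discharge is not to controlled waters? yes; Licensed Facility (section 11)? no — 1 of 3 hold (need ≥2) → not satisfied.

No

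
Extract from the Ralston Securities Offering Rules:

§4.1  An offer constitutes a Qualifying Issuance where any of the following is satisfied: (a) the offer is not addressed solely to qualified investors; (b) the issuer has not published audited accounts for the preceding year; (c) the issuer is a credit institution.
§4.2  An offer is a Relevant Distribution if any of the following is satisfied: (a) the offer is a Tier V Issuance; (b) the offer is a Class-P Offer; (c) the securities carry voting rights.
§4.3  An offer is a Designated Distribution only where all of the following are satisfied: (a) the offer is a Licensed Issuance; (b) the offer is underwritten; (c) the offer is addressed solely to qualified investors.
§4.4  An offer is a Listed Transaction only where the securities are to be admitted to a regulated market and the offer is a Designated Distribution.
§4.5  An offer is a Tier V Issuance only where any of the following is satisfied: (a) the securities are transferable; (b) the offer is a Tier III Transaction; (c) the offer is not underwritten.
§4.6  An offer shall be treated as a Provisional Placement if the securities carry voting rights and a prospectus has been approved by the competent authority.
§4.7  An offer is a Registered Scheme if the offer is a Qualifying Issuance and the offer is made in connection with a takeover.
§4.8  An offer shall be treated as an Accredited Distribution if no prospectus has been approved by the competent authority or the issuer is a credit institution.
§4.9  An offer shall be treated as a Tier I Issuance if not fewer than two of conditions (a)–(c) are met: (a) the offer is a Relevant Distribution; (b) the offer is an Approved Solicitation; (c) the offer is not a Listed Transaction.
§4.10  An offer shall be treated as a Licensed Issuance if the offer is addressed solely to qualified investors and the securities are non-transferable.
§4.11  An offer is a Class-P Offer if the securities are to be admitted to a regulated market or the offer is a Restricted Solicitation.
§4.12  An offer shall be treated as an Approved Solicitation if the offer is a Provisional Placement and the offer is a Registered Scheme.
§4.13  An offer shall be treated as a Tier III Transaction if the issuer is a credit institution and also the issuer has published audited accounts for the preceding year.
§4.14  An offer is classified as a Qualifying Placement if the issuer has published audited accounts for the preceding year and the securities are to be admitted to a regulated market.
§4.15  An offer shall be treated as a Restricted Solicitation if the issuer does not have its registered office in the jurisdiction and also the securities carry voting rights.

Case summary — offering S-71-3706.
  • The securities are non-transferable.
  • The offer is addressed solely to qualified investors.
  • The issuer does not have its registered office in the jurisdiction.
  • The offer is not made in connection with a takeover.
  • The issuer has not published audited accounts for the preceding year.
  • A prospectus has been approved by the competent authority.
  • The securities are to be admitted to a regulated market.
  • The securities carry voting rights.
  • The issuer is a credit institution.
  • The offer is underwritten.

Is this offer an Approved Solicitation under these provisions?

No

§4.6 — Provisional Placement: [the securities carry voting rights? yes] AND [a prospectus has been approved by the competent authority? yes] → satisfied.
§4.1 — Qualifying Issuance: [the offer is not addressed solely to qualified investors? no] OR [the issuer has not published audited accounts for the preceding year? yes] OR [the issuer is a credit institution? yes] → satisfied.
§4.7 — Registered Scheme: [Qualifying Issuance (§4.1)? yes] AND [the offer is made in connection with a takeover? no] → not satisfied.
§4.12 — Approved Solicitation: [Provisional Placement (§4.6)? yes] AND [Registered Scheme (§4.7)? no] → not satisfied.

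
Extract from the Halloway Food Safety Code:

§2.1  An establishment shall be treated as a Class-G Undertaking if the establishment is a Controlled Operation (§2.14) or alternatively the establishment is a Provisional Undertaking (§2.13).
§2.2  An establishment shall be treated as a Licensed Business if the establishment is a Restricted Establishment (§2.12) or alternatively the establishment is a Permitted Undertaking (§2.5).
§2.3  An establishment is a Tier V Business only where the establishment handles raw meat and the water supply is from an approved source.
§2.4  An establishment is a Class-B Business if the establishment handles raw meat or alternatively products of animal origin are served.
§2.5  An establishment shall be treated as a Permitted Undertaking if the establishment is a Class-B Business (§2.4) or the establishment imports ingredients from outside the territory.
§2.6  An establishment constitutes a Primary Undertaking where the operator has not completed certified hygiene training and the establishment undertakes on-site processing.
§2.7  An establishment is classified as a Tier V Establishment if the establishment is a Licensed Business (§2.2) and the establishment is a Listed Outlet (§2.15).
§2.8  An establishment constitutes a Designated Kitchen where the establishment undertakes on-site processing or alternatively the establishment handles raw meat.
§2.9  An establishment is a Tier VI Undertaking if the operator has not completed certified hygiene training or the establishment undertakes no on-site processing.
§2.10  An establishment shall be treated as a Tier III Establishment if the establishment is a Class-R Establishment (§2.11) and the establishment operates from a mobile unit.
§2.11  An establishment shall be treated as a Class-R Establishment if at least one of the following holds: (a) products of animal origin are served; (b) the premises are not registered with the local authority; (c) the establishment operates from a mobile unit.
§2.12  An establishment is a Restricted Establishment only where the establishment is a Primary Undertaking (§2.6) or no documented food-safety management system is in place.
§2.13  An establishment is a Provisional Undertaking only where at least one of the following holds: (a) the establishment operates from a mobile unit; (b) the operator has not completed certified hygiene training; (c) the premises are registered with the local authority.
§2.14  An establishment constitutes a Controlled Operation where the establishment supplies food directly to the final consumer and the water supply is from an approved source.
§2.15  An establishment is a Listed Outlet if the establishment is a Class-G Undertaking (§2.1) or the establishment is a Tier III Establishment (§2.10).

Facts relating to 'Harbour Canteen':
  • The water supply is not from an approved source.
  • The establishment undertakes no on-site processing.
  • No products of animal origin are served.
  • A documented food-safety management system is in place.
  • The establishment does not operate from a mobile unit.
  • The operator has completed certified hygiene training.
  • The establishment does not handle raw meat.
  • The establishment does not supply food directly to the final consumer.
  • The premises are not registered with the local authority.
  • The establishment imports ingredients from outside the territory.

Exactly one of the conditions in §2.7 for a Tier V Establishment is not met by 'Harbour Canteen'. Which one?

§2.6 — Primary Undertaking: [the operator has not completed certified hygiene training? no] AND [the establishment undertakes on-site processing? no] → not satisfied.
§2.12 — Restricted Establishment: [Primary Undertaking (§2.6)? no] OR [no documented food-safety management system is in place? no] → not satisfied.
§2.4 — Class-B Business: [the establishment handles raw meat? no] OR [products of animal origin are served? no] → not satisfied.
§2.5 — Permitted Undertaking: [Class-B Business (§2.4)? no] OR [the establishment imports ingredients from outside the territory? yes] → satisfied.
§2.2 — Licensed Business: [Restricted Establishment (§2.12)? no] OR [Permitted Undertaking (§2.5)? yes] → satisfied.
§2.14 — Controlled Operation: [the establishment supplies food directly to the final consumer? no] AND [the water supply is from an approved source? no] → not satisfied.
§2.13 — Provisional Undertaking: [the establishment operates from a mobile unit? no] OR [the operator has not completed certified hygiene training? no] OR [the premises are registered with the local authority? no] → not satisfied.
§2.1 — Class-G Undertaking: [Controlled Operation (§2.14)? no] OR [Provisional Undertaking (§2.13)? no] → not satisfied.
§2.11 — Class-R Establishment: [products of animal origin are served? no] OR [the premises are not registered with the local authority? yes] OR [the establishment operates from a mobile unit? no] → satisfied.
§2.10 — Tier III Establishment: [Class-R Establishment (§2.11)? yes] AND [the establishment operates from a mobile unit? no] → not satisfied.
§2.15 — Listed Outlet: [Class-G Undertaking (§2.1)? no] OR [Tier III Establishment (§2.10)? no] → not satisfied.
§2.7 — Tier V Establishment: [Licensed Business (§2.2)? yes] AND [Listed Outlet (§2.15)? no] → not satisfied.

Listed Outlet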